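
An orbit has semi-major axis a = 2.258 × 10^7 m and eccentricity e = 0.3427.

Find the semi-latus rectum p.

p = a (1 − e²).
p = 2.258e+07 · (1 − (0.3427)²) = 2.258e+07 · 0.882557 ≈ 1.993e+07 m = 1.993 × 10^7 m.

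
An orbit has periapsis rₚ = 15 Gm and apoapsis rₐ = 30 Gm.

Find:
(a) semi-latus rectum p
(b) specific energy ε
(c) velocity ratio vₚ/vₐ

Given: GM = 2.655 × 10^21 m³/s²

Convert to SI: rₚ = 15 Gm = 1.5e+10 m; rₐ = 30 Gm = 3e+10 m.
(a) From a = (rₚ + rₐ)/2 = 2.25e+10 m and e = (rₐ − rₚ)/(rₐ + rₚ) = 0.333333, p = a(1 − e²) = 2.25e+10 · (1 − (0.333333)²) ≈ 2e+10 m
(b) With a = (rₚ + rₐ)/2 = 2.25e+10 m, ε = −GM/(2a) = −2.655e+21/(2 · 2.25e+10) J/kg ≈ -5.9e+10 J/kg
(c) Conservation of angular momentum (rₚvₚ = rₐvₐ) gives vₚ/vₐ = rₐ/rₚ = 3e+10/1.5e+10 ≈ 2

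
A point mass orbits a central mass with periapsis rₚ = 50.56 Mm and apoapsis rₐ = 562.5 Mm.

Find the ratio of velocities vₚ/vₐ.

Convert to SI: rₚ = 50.56 Mm = 5.056e+07 m; rₐ = 562.5 Mm = 5.625e+08 m.
Conservation of angular momentum gives rₚvₚ = rₐvₐ, so vₚ/vₐ = rₐ/rₚ.
vₚ/vₐ = 5.625e+08 / 5.056e+07 ≈ 11.13.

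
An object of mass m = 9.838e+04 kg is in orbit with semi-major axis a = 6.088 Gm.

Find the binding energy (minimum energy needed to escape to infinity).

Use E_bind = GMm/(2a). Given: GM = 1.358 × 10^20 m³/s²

Convert to SI: a = 6.088 Gm = 6.088e+09 m.
Total orbital energy is E = −GMm/(2a); binding energy is E_bind = −E = GMm/(2a).
E_bind = 1.358e+20 · 9.838e+04 / (2 · 6.088e+09) J ≈ 1.097e+15 J = 1.097 PJ.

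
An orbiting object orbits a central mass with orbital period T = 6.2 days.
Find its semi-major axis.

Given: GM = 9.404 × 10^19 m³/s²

Convert to SI: T = 6.2 days = 535680 s.
Invert Kepler's third law: a = (GM · T² / (4π²))^(1/3).
Substituting T = 535680 s and GM = 9.404e+19 m³/s²:
a = (9.404e+19 · (535680)² / (4π²))^(1/3) m
a ≈ 8.809e+09 m = 8.809 Gm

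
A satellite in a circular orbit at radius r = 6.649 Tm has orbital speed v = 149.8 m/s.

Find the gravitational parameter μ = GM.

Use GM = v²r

Convert to SI: r = 6.649 Tm = 6.649e+12 m.
For a circular orbit v² = GM/r, so GM = v² · r.
GM = (149.8)² · 6.649e+12 m³/s² ≈ 1.492e+17 m³/s² = 1.492 × 10^17 m³/s².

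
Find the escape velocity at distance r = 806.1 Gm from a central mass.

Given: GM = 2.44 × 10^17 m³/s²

Convert to SI: r = 806.1 Gm = 8.061e+11 m.
Escape velocity comes from setting total energy to zero: ½v² − GM/r = 0 ⇒ v_esc = √(2GM / r).
v_esc = √(2 · 2.44e+17 / 8.061e+11) m/s ≈ 778.1 m/s = 778.1 m/s.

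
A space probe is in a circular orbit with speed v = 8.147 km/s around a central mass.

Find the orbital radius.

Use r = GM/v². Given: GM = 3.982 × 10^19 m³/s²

Convert to SI: v = 8.147 km/s = 8147 m/s.
For a circular orbit, v² = GM / r, so r = GM / v².
r = 3.982e+19 / (8147)² m ≈ 5.999e+11 m = 599.9 Gm.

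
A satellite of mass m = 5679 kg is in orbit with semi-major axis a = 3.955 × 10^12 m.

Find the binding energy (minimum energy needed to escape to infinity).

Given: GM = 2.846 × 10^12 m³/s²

Total orbital energy is E = −GMm/(2a); binding energy is E_bind = −E = GMm/(2a).
E_bind = 2.846e+12 · 5679 / (2 · 3.955e+12) J ≈ 2043 J = 2.043 kJ.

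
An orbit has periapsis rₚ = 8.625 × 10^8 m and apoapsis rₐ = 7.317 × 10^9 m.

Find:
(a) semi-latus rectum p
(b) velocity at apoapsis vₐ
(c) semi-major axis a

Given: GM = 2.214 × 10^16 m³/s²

(a) From a = (rₚ + rₐ)/2 = 4.08975e+09 m and e = (rₐ − rₚ)/(rₐ + rₚ) = 0.789107, p = a(1 − e²) = 4.08975e+09 · (1 − (0.789107)²) ≈ 1.543e+09 m
(b) With a = (rₚ + rₐ)/2 = 4.08975e+09 m, vₐ = √(GM (2/rₐ − 1/a)) = √(2.214e+16 · (2/7.317e+09 − 1/4.08975e+09)) m/s ≈ 798.8 m/s
(c) a = (rₚ + rₐ)/2 = (8.625e+08 + 7.317e+09)/2 ≈ 4.09e+09 m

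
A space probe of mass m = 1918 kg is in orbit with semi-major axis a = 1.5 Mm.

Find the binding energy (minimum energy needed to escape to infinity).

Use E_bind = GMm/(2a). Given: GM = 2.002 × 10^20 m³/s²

Convert to SI: a = 1.5 Mm = 1.5e+06 m.
Total orbital energy is E = −GMm/(2a); binding energy is E_bind = −E = GMm/(2a).
E_bind = 2.002e+20 · 1918 / (2 · 1.5e+06) J ≈ 1.28e+17 J = 128 PJ.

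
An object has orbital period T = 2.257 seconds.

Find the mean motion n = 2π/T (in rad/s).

n = 2π / T.
n = 2π / 2.257 s ≈ 2.784 rad/s.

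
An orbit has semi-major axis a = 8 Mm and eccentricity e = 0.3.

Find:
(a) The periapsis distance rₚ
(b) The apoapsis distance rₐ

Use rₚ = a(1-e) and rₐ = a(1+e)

Convert to SI: a = 8 Mm = 8e+06 m.
(a) rₚ = a(1 − e) = 8e+06 · (1 − 0.3) = 8e+06 · 0.7 ≈ 5.6e+06 m = 5.6 Mm.
(b) rₐ = a(1 + e) = 8e+06 · (1 + 0.3) = 8e+06 · 1.3 ≈ 1.04e+07 m = 10.4 Mm.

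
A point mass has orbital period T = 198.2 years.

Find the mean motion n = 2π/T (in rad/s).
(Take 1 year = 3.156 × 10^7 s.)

Convert to SI: T = 198.2 years = 6.25519e+09 s.
n = 2π / T.
n = 2π / 6.25519e+09 s ≈ 1.004e-09 rad/s.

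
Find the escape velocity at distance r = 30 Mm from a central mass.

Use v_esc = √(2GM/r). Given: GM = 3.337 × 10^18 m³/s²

Convert to SI: r = 30 Mm = 3e+07 m.
Escape velocity comes from setting total energy to zero: ½v² − GM/r = 0 ⇒ v_esc = √(2GM / r).
v_esc = √(2 · 3.337e+18 / 3e+07) m/s ≈ 4.717e+05 m/s = 471.7 km/s.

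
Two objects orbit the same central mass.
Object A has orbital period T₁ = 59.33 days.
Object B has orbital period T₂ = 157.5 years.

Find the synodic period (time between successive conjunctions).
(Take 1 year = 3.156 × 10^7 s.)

Convert to SI: T₁ = 59.33 days = 5.12611e+06 s; T₂ = 157.5 years = 4.9707e+09 s.
T_syn = |T₁ · T₂ / (T₁ − T₂)|.
T_syn = |5.12611e+06 · 4.9707e+09 / (5.12611e+06 − 4.9707e+09)| s ≈ 5.131e+06 s = 59.39 days.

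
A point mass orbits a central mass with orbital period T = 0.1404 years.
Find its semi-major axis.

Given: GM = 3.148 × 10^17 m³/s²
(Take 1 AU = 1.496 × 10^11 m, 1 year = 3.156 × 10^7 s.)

Convert to SI: T = 0.1404 years = 4.43102e+06 s.
Invert Kepler's third law: a = (GM · T² / (4π²))^(1/3).
Substituting T = 4.43102e+06 s and GM = 3.148e+17 m³/s²:
a = (3.148e+17 · (4.43102e+06)² / (4π²))^(1/3) m
a ≈ 5.39e+09 m = 0.03603 AU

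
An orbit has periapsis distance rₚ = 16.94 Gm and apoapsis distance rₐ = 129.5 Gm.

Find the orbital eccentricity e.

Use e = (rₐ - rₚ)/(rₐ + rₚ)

Convert to SI: rₚ = 16.94 Gm = 1.694e+10 m; rₐ = 129.5 Gm = 1.295e+11 m.
e = (rₐ − rₚ) / (rₐ + rₚ).
e = (1.295e+11 − 1.694e+10) / (1.295e+11 + 1.694e+10) = 1.1256e+11 / 1.4644e+11 ≈ 0.7686.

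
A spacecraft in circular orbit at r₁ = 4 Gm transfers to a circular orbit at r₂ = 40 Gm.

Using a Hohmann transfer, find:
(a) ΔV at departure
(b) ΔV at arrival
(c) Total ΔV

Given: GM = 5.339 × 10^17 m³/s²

Convert to SI: r₁ = 4 Gm = 4e+09 m; r₂ = 40 Gm = 4e+10 m.
Transfer semi-major axis: a_t = (r₁ + r₂)/2 = (4e+09 + 4e+10)/2 = 2.2e+10 m.
Circular speeds: v₁ = √(GM/r₁) = 11553.1 m/s, v₂ = √(GM/r₂) = 3653.42 m/s.
Transfer speeds (vis-viva v² = GM(2/r − 1/a_t)): v₁ᵗ = 15578.2 m/s, v₂ᵗ = 1557.82 m/s.
(a) ΔV₁ = |v₁ᵗ − v₁| ≈ 4025 m/s = 4.025 km/s.
(b) ΔV₂ = |v₂ − v₂ᵗ| ≈ 2096 m/s = 2.096 km/s.
(c) ΔV_total = ΔV₁ + ΔV₂ ≈ 6121 m/s = 6.121 km/s.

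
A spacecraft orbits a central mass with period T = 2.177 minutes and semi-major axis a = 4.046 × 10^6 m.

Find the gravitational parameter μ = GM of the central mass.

Convert to SI: T = 2.177 minutes = 130.62 s.
GM = 4π² · a³ / T².
GM = 4π² · (4.046e+06)³ / (130.62)² m³/s² ≈ 1.533e+17 m³/s² = 1.533 × 10^17 m³/s².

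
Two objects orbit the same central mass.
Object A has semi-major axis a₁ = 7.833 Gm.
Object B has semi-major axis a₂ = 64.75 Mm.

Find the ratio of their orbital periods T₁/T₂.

Convert to SI: a₁ = 7.833 Gm = 7.833e+09 m; a₂ = 64.75 Mm = 6.475e+07 m.
From Kepler's third law, (T₁/T₂)² = (a₁/a₂)³, so T₁/T₂ = (a₁/a₂)^(3/2).
a₁/a₂ = 7.833e+09 / 6.475e+07 = 120.973.
T₁/T₂ = (120.973)^(3/2) ≈ 1331.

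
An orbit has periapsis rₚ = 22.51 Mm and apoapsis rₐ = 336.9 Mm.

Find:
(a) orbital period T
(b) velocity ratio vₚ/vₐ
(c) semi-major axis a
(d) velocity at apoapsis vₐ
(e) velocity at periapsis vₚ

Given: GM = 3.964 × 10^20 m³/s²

Convert to SI: rₚ = 22.51 Mm = 2.251e+07 m; rₐ = 336.9 Mm = 3.369e+08 m.
(a) With a = (rₚ + rₐ)/2 = 1.79705e+08 m, T = 2π √(a³/GM) = 2π √((1.79705e+08)³/3.964e+20) s ≈ 760.2 s
(b) Conservation of angular momentum (rₚvₚ = rₐvₐ) gives vₚ/vₐ = rₐ/rₚ = 3.369e+08/2.251e+07 ≈ 14.97
(c) a = (rₚ + rₐ)/2 = (2.251e+07 + 3.369e+08)/2 ≈ 1.797e+08 m
(d) With a = (rₚ + rₐ)/2 = 1.79705e+08 m, vₐ = √(GM (2/rₐ − 1/a)) = √(3.964e+20 · (2/3.369e+08 − 1/1.79705e+08)) m/s ≈ 3.839e+05 m/s
(e) With a = (rₚ + rₐ)/2 = 1.79705e+08 m, vₚ = √(GM (2/rₚ − 1/a)) = √(3.964e+20 · (2/2.251e+07 − 1/1.79705e+08)) m/s ≈ 5.746e+06 m/s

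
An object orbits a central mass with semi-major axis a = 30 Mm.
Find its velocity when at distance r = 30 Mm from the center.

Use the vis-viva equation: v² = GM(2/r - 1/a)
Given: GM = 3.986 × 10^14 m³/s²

Convert to SI: a = 30 Mm = 3e+07 m; r = 30 Mm = 3e+07 m.
Vis-viva: v = √(GM · (2/r − 1/a)).
2/r − 1/a = 2/3e+07 − 1/3e+07 = 3.33333e-08 m⁻¹.
v = √(3.986e+14 · 3.33333e-08) m/s ≈ 3645 m/s = 3.645 km/s.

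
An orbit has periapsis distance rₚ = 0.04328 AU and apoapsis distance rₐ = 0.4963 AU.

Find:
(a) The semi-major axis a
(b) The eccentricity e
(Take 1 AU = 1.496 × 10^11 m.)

Convert to SI: rₚ = 0.04328 AU = 6.47469e+09 m; rₐ = 0.4963 AU = 7.42465e+10 m.
(a) a = (rₚ + rₐ) / 2 = (6.47469e+09 + 7.42465e+10) / 2 ≈ 4.036e+10 m = 0.2698 AU.
(b) e = (rₐ − rₚ) / (rₐ + rₚ) = (7.42465e+10 − 6.47469e+09) / (7.42465e+10 + 6.47469e+09) ≈ 0.8396.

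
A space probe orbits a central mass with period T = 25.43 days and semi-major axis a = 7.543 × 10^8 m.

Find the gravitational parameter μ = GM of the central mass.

Convert to SI: T = 25.43 days = 2.19715e+06 s.
GM = 4π² · a³ / T².
GM = 4π² · (7.543e+08)³ / (2.19715e+06)² m³/s² ≈ 3.51e+15 m³/s² = 3.51 × 10^15 m³/s².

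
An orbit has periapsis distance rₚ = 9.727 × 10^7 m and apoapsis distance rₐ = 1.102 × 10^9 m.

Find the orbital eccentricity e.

e = (rₐ − rₚ) / (rₐ + rₚ).
e = (1.102e+09 − 9.727e+07) / (1.102e+09 + 9.727e+07) = 1.00473e+09 / 1.19927e+09 ≈ 0.8378.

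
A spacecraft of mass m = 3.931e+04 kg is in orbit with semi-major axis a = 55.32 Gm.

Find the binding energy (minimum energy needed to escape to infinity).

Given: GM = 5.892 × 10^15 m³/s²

Convert to SI: a = 55.32 Gm = 5.532e+10 m.
Total orbital energy is E = −GMm/(2a); binding energy is E_bind = −E = GMm/(2a).
E_bind = 5.892e+15 · 3.931e+04 / (2 · 5.532e+10) J ≈ 2.093e+09 J = 2.093 GJ.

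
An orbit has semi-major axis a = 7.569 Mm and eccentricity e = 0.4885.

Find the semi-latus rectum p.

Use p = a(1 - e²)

Convert to SI: a = 7.569 Mm = 7.569e+06 m.
p = a (1 − e²).
p = 7.569e+06 · (1 − (0.4885)²) = 7.569e+06 · 0.761368 ≈ 5.763e+06 m = 5.763 Mm.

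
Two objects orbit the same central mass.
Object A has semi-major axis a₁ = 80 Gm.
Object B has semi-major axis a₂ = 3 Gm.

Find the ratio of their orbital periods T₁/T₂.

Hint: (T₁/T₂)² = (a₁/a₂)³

Convert to SI: a₁ = 80 Gm = 8e+10 m; a₂ = 3 Gm = 3e+09 m.
From Kepler's third law, (T₁/T₂)² = (a₁/a₂)³, so T₁/T₂ = (a₁/a₂)^(3/2).
a₁/a₂ = 8e+10 / 3e+09 = 26.6667.
T₁/T₂ = (26.6667)^(3/2) ≈ 137.7.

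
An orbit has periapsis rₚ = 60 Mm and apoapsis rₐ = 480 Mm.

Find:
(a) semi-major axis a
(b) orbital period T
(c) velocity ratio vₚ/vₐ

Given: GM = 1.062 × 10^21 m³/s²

Convert to SI: rₚ = 60 Mm = 6e+07 m; rₐ = 480 Mm = 4.8e+08 m.
(a) a = (rₚ + rₐ)/2 = (6e+07 + 4.8e+08)/2 ≈ 2.7e+08 m
(b) With a = (rₚ + rₐ)/2 = 2.7e+08 m, T = 2π √(a³/GM) = 2π √((2.7e+08)³/1.062e+21) s ≈ 855.4 s
(c) Conservation of angular momentum (rₚvₚ = rₐvₐ) gives vₚ/vₐ = rₐ/rₚ = 4.8e+08/6e+07 ≈ 8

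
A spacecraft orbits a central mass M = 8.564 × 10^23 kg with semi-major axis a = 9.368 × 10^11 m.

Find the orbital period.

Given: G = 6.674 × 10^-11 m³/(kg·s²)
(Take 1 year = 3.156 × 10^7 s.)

GM = G · M = 6.674e-11 · 8.564e+23 = 5.71561e+13 m³/s².
Kepler's third law: T = 2π √(a³ / GM).
Substituting a = 9.368e+11 m and GM = 5.71561e+13 m³/s²:
T = 2π √((9.368e+11)³ / 5.71561e+13) s
T ≈ 7.536e+11 s = 2.388e+04 years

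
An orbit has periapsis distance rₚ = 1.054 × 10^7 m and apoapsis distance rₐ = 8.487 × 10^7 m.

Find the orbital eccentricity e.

e = (rₐ − rₚ) / (rₐ + rₚ).
e = (8.487e+07 − 1.054e+07) / (8.487e+07 + 1.054e+07) = 7.433e+07 / 9.541e+07 ≈ 0.7791.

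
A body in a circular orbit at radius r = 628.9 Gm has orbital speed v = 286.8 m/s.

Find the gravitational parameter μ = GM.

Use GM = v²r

Convert to SI: r = 628.9 Gm = 6.289e+11 m.
For a circular orbit v² = GM/r, so GM = v² · r.
GM = (286.8)² · 6.289e+11 m³/s² ≈ 5.173e+16 m³/s² = 5.173 × 10^16 m³/s².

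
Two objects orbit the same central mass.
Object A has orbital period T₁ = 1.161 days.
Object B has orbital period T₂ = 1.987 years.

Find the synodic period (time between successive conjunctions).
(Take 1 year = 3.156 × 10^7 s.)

Convert to SI: T₁ = 1.161 days = 100310 s; T₂ = 1.987 years = 6.27097e+07 s.
T_syn = |T₁ · T₂ / (T₁ − T₂)|.
T_syn = |100310 · 6.27097e+07 / (100310 − 6.27097e+07)| s ≈ 1.005e+05 s = 1.163 days.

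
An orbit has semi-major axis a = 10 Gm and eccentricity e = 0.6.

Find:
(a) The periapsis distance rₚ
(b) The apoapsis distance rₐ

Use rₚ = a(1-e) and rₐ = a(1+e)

Convert to SI: a = 10 Gm = 1e+10 m.
(a) rₚ = a(1 − e) = 1e+10 · (1 − 0.6) = 1e+10 · 0.4 ≈ 4e+09 m = 4 Gm.
(b) rₐ = a(1 + e) = 1e+10 · (1 + 0.6) = 1e+10 · 1.6 ≈ 1.6e+10 m = 16 Gm.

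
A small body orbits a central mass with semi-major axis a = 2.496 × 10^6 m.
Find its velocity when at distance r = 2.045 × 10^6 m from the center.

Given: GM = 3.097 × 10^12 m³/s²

Vis-viva: v = √(GM · (2/r − 1/a)).
2/r − 1/a = 2/2.045e+06 − 1/2.496e+06 = 5.77354e-07 m⁻¹.
v = √(3.097e+12 · 5.77354e-07) m/s ≈ 1337 m/s = 1.337 km/s.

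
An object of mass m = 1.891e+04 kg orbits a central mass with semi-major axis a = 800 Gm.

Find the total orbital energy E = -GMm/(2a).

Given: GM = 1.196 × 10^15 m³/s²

Convert to SI: a = 800 Gm = 8e+11 m.
E = −GMm / (2a).
E = −1.196e+15 · 1.891e+04 / (2 · 8e+11) J ≈ -1.414e+07 J = -14.14 MJ.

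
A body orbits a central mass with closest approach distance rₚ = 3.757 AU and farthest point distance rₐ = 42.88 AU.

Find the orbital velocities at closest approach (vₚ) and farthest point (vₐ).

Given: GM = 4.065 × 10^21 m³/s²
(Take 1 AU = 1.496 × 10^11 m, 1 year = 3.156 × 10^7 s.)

Convert to SI: rₚ = 3.757 AU = 5.62047e+11 m; rₐ = 42.88 AU = 6.41485e+12 m.
Use the vis-viva equation v² = GM(2/r − 1/a) with a = (rₚ + rₐ)/2 = (5.62047e+11 + 6.41485e+12)/2 = 3.48845e+12 m.
vₚ = √(GM · (2/rₚ − 1/a)) = √(4.065e+21 · (2/5.62047e+11 − 1/3.48845e+12)) m/s ≈ 1.153e+05 m/s = 24.33 AU/year.
vₐ = √(GM · (2/rₐ − 1/a)) = √(4.065e+21 · (2/6.41485e+12 − 1/3.48845e+12)) m/s ≈ 1.01e+04 m/s = 2.132 AU/year.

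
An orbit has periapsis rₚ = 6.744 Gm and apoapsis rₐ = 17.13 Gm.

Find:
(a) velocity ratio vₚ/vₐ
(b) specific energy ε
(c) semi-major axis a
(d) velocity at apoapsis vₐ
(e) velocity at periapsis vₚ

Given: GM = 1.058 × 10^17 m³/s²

Convert to SI: rₚ = 6.744 Gm = 6.744e+09 m; rₐ = 17.13 Gm = 1.713e+10 m.
(a) Conservation of angular momentum (rₚvₚ = rₐvₐ) gives vₚ/vₐ = rₐ/rₚ = 1.713e+10/6.744e+09 ≈ 2.54
(b) With a = (rₚ + rₐ)/2 = 1.1937e+10 m, ε = −GM/(2a) = −1.058e+17/(2 · 1.1937e+10) J/kg ≈ -4.432e+06 J/kg
(c) a = (rₚ + rₐ)/2 = (6.744e+09 + 1.713e+10)/2 ≈ 1.194e+10 m
(d) With a = (rₚ + rₐ)/2 = 1.1937e+10 m, vₐ = √(GM (2/rₐ − 1/a)) = √(1.058e+17 · (2/1.713e+10 − 1/1.1937e+10)) m/s ≈ 1868 m/s
(e) With a = (rₚ + rₐ)/2 = 1.1937e+10 m, vₚ = √(GM (2/rₚ − 1/a)) = √(1.058e+17 · (2/6.744e+09 − 1/1.1937e+10)) m/s ≈ 4745 m/s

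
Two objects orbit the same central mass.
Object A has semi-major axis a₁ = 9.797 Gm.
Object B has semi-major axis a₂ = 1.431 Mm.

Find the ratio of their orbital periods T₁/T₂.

Convert to SI: a₁ = 9.797 Gm = 9.797e+09 m; a₂ = 1.431 Mm = 1.431e+06 m.
From Kepler's third law, (T₁/T₂)² = (a₁/a₂)³, so T₁/T₂ = (a₁/a₂)^(3/2).
a₁/a₂ = 9.797e+09 / 1.431e+06 = 6846.26.
T₁/T₂ = (6846.26)^(3/2) ≈ 5.665e+05.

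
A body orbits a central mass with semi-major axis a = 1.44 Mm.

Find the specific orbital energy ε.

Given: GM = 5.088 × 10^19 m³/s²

Convert to SI: a = 1.44 Mm = 1.44e+06 m.
ε = −GM / (2a).
ε = −5.088e+19 / (2 · 1.44e+06) J/kg ≈ -1.767e+13 J/kg = -1.767e+04 GJ/kg.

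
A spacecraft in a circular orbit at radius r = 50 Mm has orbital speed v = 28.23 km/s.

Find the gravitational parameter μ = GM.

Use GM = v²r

Convert to SI: r = 50 Mm = 5e+07 m; v = 28.23 km/s = 28230 m/s.
For a circular orbit v² = GM/r, so GM = v² · r.
GM = (28230)² · 5e+07 m³/s² ≈ 3.985e+16 m³/s² = 3.985 × 10^16 m³/s².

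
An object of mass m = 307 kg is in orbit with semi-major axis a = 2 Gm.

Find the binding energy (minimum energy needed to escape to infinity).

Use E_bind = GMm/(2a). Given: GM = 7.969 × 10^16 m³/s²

Convert to SI: a = 2 Gm = 2e+09 m.
Total orbital energy is E = −GMm/(2a); binding energy is E_bind = −E = GMm/(2a).
E_bind = 7.969e+16 · 307 / (2 · 2e+09) J ≈ 6.116e+09 J = 6.116 GJ.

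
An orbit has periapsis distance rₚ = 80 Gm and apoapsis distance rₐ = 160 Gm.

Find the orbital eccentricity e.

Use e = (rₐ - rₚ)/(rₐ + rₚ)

Convert to SI: rₚ = 80 Gm = 8e+10 m; rₐ = 160 Gm = 1.6e+11 m.
e = (rₐ − rₚ) / (rₐ + rₚ).
e = (1.6e+11 − 8e+10) / (1.6e+11 + 8e+10) = 8e+10 / 2.4e+11 ≈ 0.3333.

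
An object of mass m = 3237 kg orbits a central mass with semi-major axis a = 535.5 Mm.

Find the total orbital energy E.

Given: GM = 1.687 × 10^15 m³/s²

Convert to SI: a = 535.5 Mm = 5.355e+08 m.
E = −GMm / (2a).
E = −1.687e+15 · 3237 / (2 · 5.355e+08) J ≈ -5.099e+09 J = -5.099 GJ.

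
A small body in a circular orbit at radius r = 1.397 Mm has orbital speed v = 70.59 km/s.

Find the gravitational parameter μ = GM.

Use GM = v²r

Convert to SI: r = 1.397 Mm = 1.397e+06 m; v = 70.59 km/s = 70590 m/s.
For a circular orbit v² = GM/r, so GM = v² · r.
GM = (70590)² · 1.397e+06 m³/s² ≈ 6.961e+15 m³/s² = 6.961 × 10^15 m³/s².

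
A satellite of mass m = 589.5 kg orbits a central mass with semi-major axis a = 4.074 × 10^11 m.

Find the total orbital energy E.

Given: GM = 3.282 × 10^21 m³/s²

E = −GMm / (2a).
E = −3.282e+21 · 589.5 / (2 · 4.074e+11) J ≈ -2.374e+12 J = -2.374 TJ.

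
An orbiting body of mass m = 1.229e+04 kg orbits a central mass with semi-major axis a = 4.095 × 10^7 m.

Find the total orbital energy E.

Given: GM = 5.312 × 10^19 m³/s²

E = −GMm / (2a).
E = −5.312e+19 · 1.229e+04 / (2 · 4.095e+07) J ≈ -7.971e+15 J = -7.971 PJ.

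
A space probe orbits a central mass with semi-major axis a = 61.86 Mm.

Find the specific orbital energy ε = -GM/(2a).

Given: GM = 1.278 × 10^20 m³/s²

Convert to SI: a = 61.86 Mm = 6.186e+07 m.
ε = −GM / (2a).
ε = −1.278e+20 / (2 · 6.186e+07) J/kg ≈ -1.033e+12 J/kg = -1033 GJ/kg.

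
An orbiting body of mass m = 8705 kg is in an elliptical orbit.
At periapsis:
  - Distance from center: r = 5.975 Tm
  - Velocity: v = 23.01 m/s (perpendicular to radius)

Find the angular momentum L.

Convert to SI: r = 5.975 Tm = 5.975e+12 m.
Since v is perpendicular to r, L = m · v · r.
L = 8705 · 23.01 · 5.975e+12 kg·m²/s ≈ 1.197e+18 kg·m²/s.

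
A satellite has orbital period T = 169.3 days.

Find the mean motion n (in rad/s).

Convert to SI: T = 169.3 days = 1.46275e+07 s.
n = 2π / T.
n = 2π / 1.46275e+07 s ≈ 4.295e-07 rad/s.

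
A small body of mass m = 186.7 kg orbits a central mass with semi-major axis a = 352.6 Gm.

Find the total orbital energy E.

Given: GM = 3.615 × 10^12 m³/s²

Convert to SI: a = 352.6 Gm = 3.526e+11 m.
E = −GMm / (2a).
E = −3.615e+12 · 186.7 / (2 · 3.526e+11) J ≈ -957.1 J = -957.1 J.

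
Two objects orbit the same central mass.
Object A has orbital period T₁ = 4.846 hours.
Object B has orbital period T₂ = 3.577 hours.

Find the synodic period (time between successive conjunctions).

Convert to SI: T₁ = 4.846 hours = 17445.6 s; T₂ = 3.577 hours = 12877.2 s.
T_syn = |T₁ · T₂ / (T₁ − T₂)|.
T_syn = |17445.6 · 12877.2 / (17445.6 − 12877.2)| s ≈ 4.917e+04 s = 13.66 hours.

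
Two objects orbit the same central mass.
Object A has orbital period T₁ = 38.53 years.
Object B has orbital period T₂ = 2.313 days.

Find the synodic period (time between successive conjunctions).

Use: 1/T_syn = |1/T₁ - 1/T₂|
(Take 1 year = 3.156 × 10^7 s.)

Convert to SI: T₁ = 38.53 years = 1.21601e+09 s; T₂ = 2.313 days = 199843 s.
T_syn = |T₁ · T₂ / (T₁ − T₂)|.
T_syn = |1.21601e+09 · 199843 / (1.21601e+09 − 199843)| s ≈ 1.999e+05 s = 2.313 days.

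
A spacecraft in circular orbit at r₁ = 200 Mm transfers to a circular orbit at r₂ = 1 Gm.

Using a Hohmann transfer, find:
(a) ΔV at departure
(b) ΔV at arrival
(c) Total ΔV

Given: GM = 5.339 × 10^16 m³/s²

Convert to SI: r₁ = 200 Mm = 2e+08 m; r₂ = 1 Gm = 1e+09 m.
Transfer semi-major axis: a_t = (r₁ + r₂)/2 = (2e+08 + 1e+09)/2 = 6e+08 m.
Circular speeds: v₁ = √(GM/r₁) = 16338.6 m/s, v₂ = √(GM/r₂) = 7306.85 m/s.
Transfer speeds (vis-viva v² = GM(2/r − 1/a_t)): v₁ᵗ = 21093 m/s, v₂ᵗ = 4218.61 m/s.
(a) ΔV₁ = |v₁ᵗ − v₁| ≈ 4754 m/s = 4.754 km/s.
(b) ΔV₂ = |v₂ − v₂ᵗ| ≈ 3088 m/s = 3.088 km/s.
(c) ΔV_total = ΔV₁ + ΔV₂ ≈ 7843 m/s = 7.843 km/s.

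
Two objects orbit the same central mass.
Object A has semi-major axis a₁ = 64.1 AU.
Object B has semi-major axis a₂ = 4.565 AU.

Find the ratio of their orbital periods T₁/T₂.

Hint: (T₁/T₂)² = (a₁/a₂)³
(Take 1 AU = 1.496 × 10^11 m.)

Convert to SI: a₁ = 64.1 AU = 9.58936e+12 m; a₂ = 4.565 AU = 6.82924e+11 m.
From Kepler's third law, (T₁/T₂)² = (a₁/a₂)³, so T₁/T₂ = (a₁/a₂)^(3/2).
a₁/a₂ = 9.58936e+12 / 6.82924e+11 = 14.0416.
T₁/T₂ = (14.0416)^(3/2) ≈ 52.62.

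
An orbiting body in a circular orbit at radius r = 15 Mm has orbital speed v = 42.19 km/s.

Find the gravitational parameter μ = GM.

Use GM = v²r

Convert to SI: r = 15 Mm = 1.5e+07 m; v = 42.19 km/s = 42190 m/s.
For a circular orbit v² = GM/r, so GM = v² · r.
GM = (42190)² · 1.5e+07 m³/s² ≈ 2.67e+16 m³/s² = 2.67 × 10^16 m³/s².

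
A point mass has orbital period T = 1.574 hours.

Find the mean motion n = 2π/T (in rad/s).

Convert to SI: T = 1.574 hours = 5666.4 s.
n = 2π / T.
n = 2π / 5666.4 s ≈ 0.001109 rad/s.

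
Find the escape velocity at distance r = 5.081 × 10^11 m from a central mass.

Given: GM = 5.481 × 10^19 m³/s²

Escape velocity comes from setting total energy to zero: ½v² − GM/r = 0 ⇒ v_esc = √(2GM / r).
v_esc = √(2 · 5.481e+19 / 5.081e+11) m/s ≈ 1.469e+04 m/s = 14.69 km/s.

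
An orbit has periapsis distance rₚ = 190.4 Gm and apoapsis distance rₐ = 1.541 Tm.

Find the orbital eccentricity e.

Convert to SI: rₚ = 190.4 Gm = 1.904e+11 m; rₐ = 1.541 Tm = 1.541e+12 m.
e = (rₐ − rₚ) / (rₐ + rₚ).
e = (1.541e+12 − 1.904e+11) / (1.541e+12 + 1.904e+11) = 1.3506e+12 / 1.7314e+12 ≈ 0.7801.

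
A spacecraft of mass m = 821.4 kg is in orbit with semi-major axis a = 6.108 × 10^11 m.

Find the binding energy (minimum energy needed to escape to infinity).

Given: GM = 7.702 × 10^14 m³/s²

Total orbital energy is E = −GMm/(2a); binding energy is E_bind = −E = GMm/(2a).
E_bind = 7.702e+14 · 821.4 / (2 · 6.108e+11) J ≈ 5.179e+05 J = 517.9 kJ.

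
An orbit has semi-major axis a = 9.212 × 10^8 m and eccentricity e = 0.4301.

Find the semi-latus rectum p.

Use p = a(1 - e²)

p = a (1 − e²).
p = 9.212e+08 · (1 − (0.4301)²) = 9.212e+08 · 0.815014 ≈ 7.508e+08 m = 7.508 × 10^8 m.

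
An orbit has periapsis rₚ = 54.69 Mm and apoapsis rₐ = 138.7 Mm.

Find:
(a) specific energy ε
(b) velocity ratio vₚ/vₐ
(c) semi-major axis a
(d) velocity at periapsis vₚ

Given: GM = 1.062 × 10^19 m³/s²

Convert to SI: rₚ = 54.69 Mm = 5.469e+07 m; rₐ = 138.7 Mm = 1.387e+08 m.
(a) With a = (rₚ + rₐ)/2 = 9.6695e+07 m, ε = −GM/(2a) = −1.062e+19/(2 · 9.6695e+07) J/kg ≈ -5.491e+10 J/kg
(b) Conservation of angular momentum (rₚvₚ = rₐvₐ) gives vₚ/vₐ = rₐ/rₚ = 1.387e+08/5.469e+07 ≈ 2.536
(c) a = (rₚ + rₐ)/2 = (5.469e+07 + 1.387e+08)/2 ≈ 9.67e+07 m
(d) With a = (rₚ + rₐ)/2 = 9.6695e+07 m, vₚ = √(GM (2/rₚ − 1/a)) = √(1.062e+19 · (2/5.469e+07 − 1/9.6695e+07)) m/s ≈ 5.278e+05 m/s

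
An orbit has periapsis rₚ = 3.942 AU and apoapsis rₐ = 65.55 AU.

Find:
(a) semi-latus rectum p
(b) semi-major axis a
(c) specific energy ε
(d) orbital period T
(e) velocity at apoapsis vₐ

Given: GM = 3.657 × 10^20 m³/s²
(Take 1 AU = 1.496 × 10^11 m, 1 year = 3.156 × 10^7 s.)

Convert to SI: rₚ = 3.942 AU = 5.89723e+11 m; rₐ = 65.55 AU = 9.80628e+12 m.
(a) From a = (rₚ + rₐ)/2 = 5.198e+12 m and e = (rₐ − rₚ)/(rₐ + rₚ) = 0.886548, p = a(1 − e²) = 5.198e+12 · (1 − (0.886548)²) ≈ 1.113e+12 m
(b) a = (rₚ + rₐ)/2 = (5.89723e+11 + 9.80628e+12)/2 ≈ 5.198e+12 m
(c) With a = (rₚ + rₐ)/2 = 5.198e+12 m, ε = −GM/(2a) = −3.657e+20/(2 · 5.198e+12) J/kg ≈ -3.518e+07 J/kg
(d) With a = (rₚ + rₐ)/2 = 5.198e+12 m, T = 2π √(a³/GM) = 2π √((5.198e+12)³/3.657e+20) s ≈ 3.894e+09 s
(e) With a = (rₚ + rₐ)/2 = 5.198e+12 m, vₐ = √(GM (2/rₐ − 1/a)) = √(3.657e+20 · (2/9.80628e+12 − 1/5.198e+12)) m/s ≈ 2057 m/s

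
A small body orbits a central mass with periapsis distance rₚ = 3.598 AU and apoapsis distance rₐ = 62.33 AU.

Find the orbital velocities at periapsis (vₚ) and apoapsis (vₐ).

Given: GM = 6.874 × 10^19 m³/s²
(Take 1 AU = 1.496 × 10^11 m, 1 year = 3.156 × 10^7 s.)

Convert to SI: rₚ = 3.598 AU = 5.38261e+11 m; rₐ = 62.33 AU = 9.32457e+12 m.
Use the vis-viva equation v² = GM(2/r − 1/a) with a = (rₚ + rₐ)/2 = (5.38261e+11 + 9.32457e+12)/2 = 4.93141e+12 m.
vₚ = √(GM · (2/rₚ − 1/a)) = √(6.874e+19 · (2/5.38261e+11 − 1/4.93141e+12)) m/s ≈ 1.554e+04 m/s = 3.278 AU/year.
vₐ = √(GM · (2/rₐ − 1/a)) = √(6.874e+19 · (2/9.32457e+12 − 1/4.93141e+12)) m/s ≈ 897 m/s = 0.1892 AU/year.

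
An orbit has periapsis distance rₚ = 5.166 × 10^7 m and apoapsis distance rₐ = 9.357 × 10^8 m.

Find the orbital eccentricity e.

e = (rₐ − rₚ) / (rₐ + rₚ).
e = (9.357e+08 − 5.166e+07) / (9.357e+08 + 5.166e+07) = 8.8404e+08 / 9.8736e+08 ≈ 0.8954.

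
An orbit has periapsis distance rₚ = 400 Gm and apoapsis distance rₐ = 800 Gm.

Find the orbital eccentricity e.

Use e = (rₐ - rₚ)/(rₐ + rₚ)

Convert to SI: rₚ = 400 Gm = 4e+11 m; rₐ = 800 Gm = 8e+11 m.
e = (rₐ − rₚ) / (rₐ + rₚ).
e = (8e+11 − 4e+11) / (8e+11 + 4e+11) = 4e+11 / 1.2e+12 ≈ 0.3333.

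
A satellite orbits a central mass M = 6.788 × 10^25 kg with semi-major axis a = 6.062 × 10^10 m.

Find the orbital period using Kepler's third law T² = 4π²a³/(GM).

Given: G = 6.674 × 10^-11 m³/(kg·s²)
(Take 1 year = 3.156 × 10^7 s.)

GM = G · M = 6.674e-11 · 6.788e+25 = 4.53031e+15 m³/s².
Kepler's third law: T = 2π √(a³ / GM).
Substituting a = 6.062e+10 m and GM = 4.53031e+15 m³/s²:
T = 2π √((6.062e+10)³ / 4.53031e+15) s
T ≈ 1.393e+09 s = 44.15 years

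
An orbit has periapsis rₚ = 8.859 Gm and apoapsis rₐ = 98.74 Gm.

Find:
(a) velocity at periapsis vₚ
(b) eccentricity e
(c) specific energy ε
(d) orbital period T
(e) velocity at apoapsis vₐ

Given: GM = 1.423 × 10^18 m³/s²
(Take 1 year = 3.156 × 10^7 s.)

Convert to SI: rₚ = 8.859 Gm = 8.859e+09 m; rₐ = 98.74 Gm = 9.874e+10 m.
(a) With a = (rₚ + rₐ)/2 = 5.37995e+10 m, vₚ = √(GM (2/rₚ − 1/a)) = √(1.423e+18 · (2/8.859e+09 − 1/5.37995e+10)) m/s ≈ 1.717e+04 m/s
(b) e = (rₐ − rₚ)/(rₐ + rₚ) = (9.874e+10 − 8.859e+09)/(9.874e+10 + 8.859e+09) ≈ 0.8353
(c) With a = (rₚ + rₐ)/2 = 5.37995e+10 m, ε = −GM/(2a) = −1.423e+18/(2 · 5.37995e+10) J/kg ≈ -1.323e+07 J/kg
(d) With a = (rₚ + rₐ)/2 = 5.37995e+10 m, T = 2π √(a³/GM) = 2π √((5.37995e+10)³/1.423e+18) s ≈ 6.573e+07 s
(e) With a = (rₚ + rₐ)/2 = 5.37995e+10 m, vₐ = √(GM (2/rₐ − 1/a)) = √(1.423e+18 · (2/9.874e+10 − 1/5.37995e+10)) m/s ≈ 1540 m/s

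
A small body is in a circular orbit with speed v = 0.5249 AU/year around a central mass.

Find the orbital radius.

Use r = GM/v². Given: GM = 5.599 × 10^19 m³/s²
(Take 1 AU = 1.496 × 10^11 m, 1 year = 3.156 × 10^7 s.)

Convert to SI: v = 0.5249 AU/year = 2488.12 m/s.
For a circular orbit, v² = GM / r, so r = GM / v².
r = 5.599e+19 / (2488.12)² m ≈ 9.044e+12 m = 60.46 AU.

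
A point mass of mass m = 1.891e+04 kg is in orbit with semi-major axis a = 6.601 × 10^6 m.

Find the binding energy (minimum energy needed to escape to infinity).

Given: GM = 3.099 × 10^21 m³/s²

Total orbital energy is E = −GMm/(2a); binding energy is E_bind = −E = GMm/(2a).
E_bind = 3.099e+21 · 1.891e+04 / (2 · 6.601e+06) J ≈ 4.439e+18 J = 4.439 EJ.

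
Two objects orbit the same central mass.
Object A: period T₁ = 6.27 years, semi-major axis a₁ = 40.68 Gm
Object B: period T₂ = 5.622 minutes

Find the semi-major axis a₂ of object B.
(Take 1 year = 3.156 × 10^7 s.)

Convert to SI: T₁ = 6.27 years = 1.97881e+08 s; a₁ = 40.68 Gm = 4.068e+10 m; T₂ = 5.622 minutes = 337.32 s.
Kepler's third law: (T₁/T₂)² = (a₁/a₂)³ ⇒ a₂ = a₁ · (T₂/T₁)^(2/3).
T₂/T₁ = 337.32 / 1.97881e+08 = 1.70466e-06.
a₂ = 4.068e+10 · (1.70466e-06)^(2/3) m ≈ 5.805e+06 m = 5.805 Mm.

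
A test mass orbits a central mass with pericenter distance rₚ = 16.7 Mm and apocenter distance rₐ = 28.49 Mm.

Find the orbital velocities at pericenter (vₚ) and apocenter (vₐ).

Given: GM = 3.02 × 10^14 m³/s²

Convert to SI: rₚ = 16.7 Mm = 1.67e+07 m; rₐ = 28.49 Mm = 2.849e+07 m.
Use the vis-viva equation v² = GM(2/r − 1/a) with a = (rₚ + rₐ)/2 = (1.67e+07 + 2.849e+07)/2 = 2.2595e+07 m.
vₚ = √(GM · (2/rₚ − 1/a)) = √(3.02e+14 · (2/1.67e+07 − 1/2.2595e+07)) m/s ≈ 4775 m/s = 4.775 km/s.
vₐ = √(GM · (2/rₐ − 1/a)) = √(3.02e+14 · (2/2.849e+07 − 1/2.2595e+07)) m/s ≈ 2799 m/s = 2.799 km/s.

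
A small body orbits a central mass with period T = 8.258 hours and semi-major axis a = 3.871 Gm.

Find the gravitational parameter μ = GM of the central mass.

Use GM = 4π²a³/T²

Convert to SI: T = 8.258 hours = 29728.8 s; a = 3.871 Gm = 3.871e+09 m.
GM = 4π² · a³ / T².
GM = 4π² · (3.871e+09)³ / (29728.8)² m³/s² ≈ 2.591e+21 m³/s² = 2.591 × 10^21 m³/s².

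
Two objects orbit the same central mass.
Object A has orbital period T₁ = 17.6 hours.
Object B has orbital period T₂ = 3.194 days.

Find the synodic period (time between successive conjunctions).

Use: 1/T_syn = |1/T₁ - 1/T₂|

Convert to SI: T₁ = 17.6 hours = 63360 s; T₂ = 3.194 days = 275962 s.
T_syn = |T₁ · T₂ / (T₁ − T₂)|.
T_syn = |63360 · 275962 / (63360 − 275962)| s ≈ 8.224e+04 s = 22.85 hours.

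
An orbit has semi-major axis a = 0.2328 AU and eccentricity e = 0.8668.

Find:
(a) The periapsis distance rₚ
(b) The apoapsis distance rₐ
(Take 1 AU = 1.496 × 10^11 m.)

Convert to SI: a = 0.2328 AU = 3.48269e+10 m.
(a) rₚ = a(1 − e) = 3.48269e+10 · (1 − 0.8668) = 3.48269e+10 · 0.1332 ≈ 4.639e+09 m = 0.03101 AU.
(b) rₐ = a(1 + e) = 3.48269e+10 · (1 + 0.8668) = 3.48269e+10 · 1.8668 ≈ 6.501e+10 m = 0.4346 AU.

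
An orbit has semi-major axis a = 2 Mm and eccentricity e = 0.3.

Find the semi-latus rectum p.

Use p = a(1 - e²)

Convert to SI: a = 2 Mm = 2e+06 m.
p = a (1 − e²).
p = 2e+06 · (1 − (0.3)²) = 2e+06 · 0.91 ≈ 1.82e+06 m = 1.82 Mm.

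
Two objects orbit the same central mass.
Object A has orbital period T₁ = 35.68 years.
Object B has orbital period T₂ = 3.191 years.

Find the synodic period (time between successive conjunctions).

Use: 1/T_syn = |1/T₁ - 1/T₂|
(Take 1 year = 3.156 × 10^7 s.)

Convert to SI: T₁ = 35.68 years = 1.12606e+09 s; T₂ = 3.191 years = 1.00708e+08 s.
T_syn = |T₁ · T₂ / (T₁ − T₂)|.
T_syn = |1.12606e+09 · 1.00708e+08 / (1.12606e+09 − 1.00708e+08)| s ≈ 1.106e+08 s = 3.504 years.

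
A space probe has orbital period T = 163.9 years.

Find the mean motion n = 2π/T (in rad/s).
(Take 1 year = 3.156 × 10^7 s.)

Convert to SI: T = 163.9 years = 5.17268e+09 s.
n = 2π / T.
n = 2π / 5.17268e+09 s ≈ 1.215e-09 rad/s.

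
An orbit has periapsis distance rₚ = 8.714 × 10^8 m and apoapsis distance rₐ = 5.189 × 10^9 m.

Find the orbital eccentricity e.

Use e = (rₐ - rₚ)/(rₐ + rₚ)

e = (rₐ − rₚ) / (rₐ + rₚ).
e = (5.189e+09 − 8.714e+08) / (5.189e+09 + 8.714e+08) = 4.3176e+09 / 6.0604e+09 ≈ 0.7124.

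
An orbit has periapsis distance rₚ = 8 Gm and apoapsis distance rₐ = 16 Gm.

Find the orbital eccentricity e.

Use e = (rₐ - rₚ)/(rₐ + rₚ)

Convert to SI: rₚ = 8 Gm = 8e+09 m; rₐ = 16 Gm = 1.6e+10 m.
e = (rₐ − rₚ) / (rₐ + rₚ).
e = (1.6e+10 − 8e+09) / (1.6e+10 + 8e+09) = 8e+09 / 2.4e+10 ≈ 0.3333.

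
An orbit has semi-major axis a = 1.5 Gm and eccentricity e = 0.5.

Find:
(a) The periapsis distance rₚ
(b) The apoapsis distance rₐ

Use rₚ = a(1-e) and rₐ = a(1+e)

Convert to SI: a = 1.5 Gm = 1.5e+09 m.
(a) rₚ = a(1 − e) = 1.5e+09 · (1 − 0.5) = 1.5e+09 · 0.5 ≈ 7.5e+08 m = 750 Mm.
(b) rₐ = a(1 + e) = 1.5e+09 · (1 + 0.5) = 1.5e+09 · 1.5 ≈ 2.25e+09 m = 2.25 Gm.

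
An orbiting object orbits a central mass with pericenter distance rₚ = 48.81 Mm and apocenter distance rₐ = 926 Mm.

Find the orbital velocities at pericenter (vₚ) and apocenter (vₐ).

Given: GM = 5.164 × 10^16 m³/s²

Convert to SI: rₚ = 48.81 Mm = 4.881e+07 m; rₐ = 926 Mm = 9.26e+08 m.
Use the vis-viva equation v² = GM(2/r − 1/a) with a = (rₚ + rₐ)/2 = (4.881e+07 + 9.26e+08)/2 = 4.87405e+08 m.
vₚ = √(GM · (2/rₚ − 1/a)) = √(5.164e+16 · (2/4.881e+07 − 1/4.87405e+08)) m/s ≈ 4.483e+04 m/s = 44.83 km/s.
vₐ = √(GM · (2/rₐ − 1/a)) = √(5.164e+16 · (2/9.26e+08 − 1/4.87405e+08)) m/s ≈ 2363 m/s = 2.363 km/s.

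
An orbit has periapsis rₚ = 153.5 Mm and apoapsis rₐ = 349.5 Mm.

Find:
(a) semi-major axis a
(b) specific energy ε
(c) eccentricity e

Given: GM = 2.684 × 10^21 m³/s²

Convert to SI: rₚ = 153.5 Mm = 1.535e+08 m; rₐ = 349.5 Mm = 3.495e+08 m.
(a) a = (rₚ + rₐ)/2 = (1.535e+08 + 3.495e+08)/2 ≈ 2.515e+08 m
(b) With a = (rₚ + rₐ)/2 = 2.515e+08 m, ε = −GM/(2a) = −2.684e+21/(2 · 2.515e+08) J/kg ≈ -5.336e+12 J/kg
(c) e = (rₐ − rₚ)/(rₐ + rₚ) = (3.495e+08 − 1.535e+08)/(3.495e+08 + 1.535e+08) ≈ 0.3897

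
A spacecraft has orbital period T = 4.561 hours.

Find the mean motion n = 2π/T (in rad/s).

Convert to SI: T = 4.561 hours = 16419.6 s.
n = 2π / T.
n = 2π / 16419.6 s ≈ 0.0003827 rad/s.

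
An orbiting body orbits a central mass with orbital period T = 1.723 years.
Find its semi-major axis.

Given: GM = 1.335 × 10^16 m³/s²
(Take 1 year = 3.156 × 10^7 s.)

Convert to SI: T = 1.723 years = 5.43779e+07 s.
Invert Kepler's third law: a = (GM · T² / (4π²))^(1/3).
Substituting T = 5.43779e+07 s and GM = 1.335e+16 m³/s²:
a = (1.335e+16 · (5.43779e+07)² / (4π²))^(1/3) m
a ≈ 1e+10 m = 10 Gm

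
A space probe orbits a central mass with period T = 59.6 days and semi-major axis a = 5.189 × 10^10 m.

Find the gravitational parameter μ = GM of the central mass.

Convert to SI: T = 59.6 days = 5.14944e+06 s.
GM = 4π² · a³ / T².
GM = 4π² · (5.189e+10)³ / (5.14944e+06)² m³/s² ≈ 2.08e+20 m³/s² = 2.08 × 10^20 m³/s².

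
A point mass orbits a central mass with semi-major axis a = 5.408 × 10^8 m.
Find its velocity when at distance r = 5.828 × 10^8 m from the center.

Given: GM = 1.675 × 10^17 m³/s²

Vis-viva: v = √(GM · (2/r − 1/a)).
2/r − 1/a = 2/5.828e+08 − 1/5.408e+08 = 1.5826e-09 m⁻¹.
v = √(1.675e+17 · 1.5826e-09) m/s ≈ 1.628e+04 m/s = 16.28 km/s.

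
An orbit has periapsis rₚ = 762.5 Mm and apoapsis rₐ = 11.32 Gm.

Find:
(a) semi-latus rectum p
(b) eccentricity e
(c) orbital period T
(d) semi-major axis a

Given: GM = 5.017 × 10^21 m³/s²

Convert to SI: rₚ = 762.5 Mm = 7.625e+08 m; rₐ = 11.32 Gm = 1.132e+10 m.
(a) From a = (rₚ + rₐ)/2 = 6.04125e+09 m and e = (rₐ − rₚ)/(rₐ + rₚ) = 0.873784, p = a(1 − e²) = 6.04125e+09 · (1 − (0.873784)²) ≈ 1.429e+09 m
(b) e = (rₐ − rₚ)/(rₐ + rₚ) = (1.132e+10 − 7.625e+08)/(1.132e+10 + 7.625e+08) ≈ 0.8738
(c) With a = (rₚ + rₐ)/2 = 6.04125e+09 m, T = 2π √(a³/GM) = 2π √((6.04125e+09)³/5.017e+21) s ≈ 4.165e+04 s
(d) a = (rₚ + rₐ)/2 = (7.625e+08 + 1.132e+10)/2 ≈ 6.041e+09 m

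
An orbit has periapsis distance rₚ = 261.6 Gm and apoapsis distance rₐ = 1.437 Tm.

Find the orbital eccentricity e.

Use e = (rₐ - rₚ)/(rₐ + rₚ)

Convert to SI: rₚ = 261.6 Gm = 2.616e+11 m; rₐ = 1.437 Tm = 1.437e+12 m.
e = (rₐ − rₚ) / (rₐ + rₚ).
e = (1.437e+12 − 2.616e+11) / (1.437e+12 + 2.616e+11) = 1.1754e+12 / 1.6986e+12 ≈ 0.692.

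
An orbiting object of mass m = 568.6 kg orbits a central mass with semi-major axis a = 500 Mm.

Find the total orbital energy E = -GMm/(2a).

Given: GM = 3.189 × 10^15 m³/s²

Convert to SI: a = 500 Mm = 5e+08 m.
E = −GMm / (2a).
E = −3.189e+15 · 568.6 / (2 · 5e+08) J ≈ -1.813e+09 J = -1.813 GJ.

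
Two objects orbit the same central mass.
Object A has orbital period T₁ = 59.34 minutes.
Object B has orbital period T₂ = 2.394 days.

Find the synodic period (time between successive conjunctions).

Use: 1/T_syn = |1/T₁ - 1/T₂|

Convert to SI: T₁ = 59.34 minutes = 3560.4 s; T₂ = 2.394 days = 206842 s.
T_syn = |T₁ · T₂ / (T₁ − T₂)|.
T_syn = |3560.4 · 206842 / (3560.4 − 206842)| s ≈ 3623 s = 1.006 hours.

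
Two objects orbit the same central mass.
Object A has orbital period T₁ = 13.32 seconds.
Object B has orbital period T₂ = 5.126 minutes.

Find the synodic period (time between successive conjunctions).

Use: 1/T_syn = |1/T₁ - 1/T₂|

Convert to SI: T₂ = 5.126 minutes = 307.56 s.
T_syn = |T₁ · T₂ / (T₁ − T₂)|.
T_syn = |13.32 · 307.56 / (13.32 − 307.56)| s ≈ 13.92 s = 13.92 seconds.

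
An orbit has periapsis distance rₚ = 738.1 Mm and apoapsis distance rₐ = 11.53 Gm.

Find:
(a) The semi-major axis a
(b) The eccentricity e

Convert to SI: rₚ = 738.1 Mm = 7.381e+08 m; rₐ = 11.53 Gm = 1.153e+10 m.
(a) a = (rₚ + rₐ) / 2 = (7.381e+08 + 1.153e+10) / 2 ≈ 6.134e+09 m = 6.134 Gm.
(b) e = (rₐ − rₚ) / (rₐ + rₚ) = (1.153e+10 − 7.381e+08) / (1.153e+10 + 7.381e+08) ≈ 0.8797.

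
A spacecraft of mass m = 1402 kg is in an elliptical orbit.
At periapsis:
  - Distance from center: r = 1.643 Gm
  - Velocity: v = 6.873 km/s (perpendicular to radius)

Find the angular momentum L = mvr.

Convert to SI: r = 1.643 Gm = 1.643e+09 m; v = 6.873 km/s = 6873 m/s.
Since v is perpendicular to r, L = m · v · r.
L = 1402 · 6873 · 1.643e+09 kg·m²/s ≈ 1.583e+16 kg·m²/s.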